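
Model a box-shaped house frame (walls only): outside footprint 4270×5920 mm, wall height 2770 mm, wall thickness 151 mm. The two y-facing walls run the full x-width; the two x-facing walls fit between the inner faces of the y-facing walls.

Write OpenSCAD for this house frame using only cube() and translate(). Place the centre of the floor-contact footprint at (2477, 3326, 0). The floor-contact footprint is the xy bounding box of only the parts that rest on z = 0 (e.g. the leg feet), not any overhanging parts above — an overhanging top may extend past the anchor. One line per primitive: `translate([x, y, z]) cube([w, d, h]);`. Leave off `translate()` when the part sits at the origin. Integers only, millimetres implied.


translate([342, 366, 0]) cube([4270, 151, 2770]);
translate([342, 6135, 0]) cube([4270, 151, 2770]);
translate([342, 517, 0]) cube([151, 5618, 2770]);
translate([4461, 517, 0]) cube([151, 5618, 2770]);


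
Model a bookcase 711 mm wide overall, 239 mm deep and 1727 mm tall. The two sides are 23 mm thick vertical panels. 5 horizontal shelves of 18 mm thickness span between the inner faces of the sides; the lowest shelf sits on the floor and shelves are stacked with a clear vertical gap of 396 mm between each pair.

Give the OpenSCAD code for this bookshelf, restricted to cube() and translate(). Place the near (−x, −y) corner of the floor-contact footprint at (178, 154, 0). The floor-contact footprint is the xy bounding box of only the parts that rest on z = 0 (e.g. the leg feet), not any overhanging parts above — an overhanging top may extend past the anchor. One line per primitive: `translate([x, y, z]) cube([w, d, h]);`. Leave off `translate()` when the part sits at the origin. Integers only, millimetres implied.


translate([178, 154, 0]) cube([23, 239, 1727]);
translate([866, 154, 0]) cube([23, 239, 1727]);
translate([201, 154, 0]) cube([665, 239, 18]);
translate([201, 154, 414]) cube([665, 239, 18]);
translate([201, 154, 828]) cube([665, 239, 18]);
translate([201, 154, 1242]) cube([665, 239, 18]);
translate([201, 154, 1656]) cube([665, 239, 18]);


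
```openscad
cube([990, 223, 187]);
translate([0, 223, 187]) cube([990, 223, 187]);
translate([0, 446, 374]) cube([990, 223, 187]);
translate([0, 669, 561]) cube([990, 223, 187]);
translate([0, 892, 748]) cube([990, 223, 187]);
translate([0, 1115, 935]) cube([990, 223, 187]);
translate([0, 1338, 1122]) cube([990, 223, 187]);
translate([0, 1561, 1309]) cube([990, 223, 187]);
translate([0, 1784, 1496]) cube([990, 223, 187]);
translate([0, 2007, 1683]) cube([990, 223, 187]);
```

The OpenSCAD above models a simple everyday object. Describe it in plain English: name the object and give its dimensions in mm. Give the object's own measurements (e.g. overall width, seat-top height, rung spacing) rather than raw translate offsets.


A straight staircase of 10 solid steps. Each step is 990 mm wide (x), 223 mm deep (y, the going) and 187 mm tall (the rise). The first step rests on the floor; each subsequent step sits one going further in +y and one rise higher in +z, directly behind and above the previous step with no overlap.


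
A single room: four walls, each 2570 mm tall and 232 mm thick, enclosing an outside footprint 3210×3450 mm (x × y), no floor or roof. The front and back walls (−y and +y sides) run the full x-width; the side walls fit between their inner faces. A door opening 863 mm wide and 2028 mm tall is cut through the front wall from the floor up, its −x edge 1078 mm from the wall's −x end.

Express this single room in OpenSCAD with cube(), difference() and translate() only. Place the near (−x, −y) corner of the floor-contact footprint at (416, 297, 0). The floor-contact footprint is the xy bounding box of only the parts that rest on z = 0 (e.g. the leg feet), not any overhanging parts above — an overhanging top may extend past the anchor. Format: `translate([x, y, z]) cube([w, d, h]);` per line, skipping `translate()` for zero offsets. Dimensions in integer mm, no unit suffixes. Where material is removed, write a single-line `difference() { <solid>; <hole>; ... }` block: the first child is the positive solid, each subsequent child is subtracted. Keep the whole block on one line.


difference() { translate([416, 297, 0]) cube([3210, 232, 2570]); translate([1494, 297, 0]) cube([863, 232, 2028]); }
translate([416, 3515, 0]) cube([3210, 232, 2570]);
translate([416, 529, 0]) cube([232, 2986, 2570]);
translate([3394, 529, 0]) cube([232, 2986, 2570]);


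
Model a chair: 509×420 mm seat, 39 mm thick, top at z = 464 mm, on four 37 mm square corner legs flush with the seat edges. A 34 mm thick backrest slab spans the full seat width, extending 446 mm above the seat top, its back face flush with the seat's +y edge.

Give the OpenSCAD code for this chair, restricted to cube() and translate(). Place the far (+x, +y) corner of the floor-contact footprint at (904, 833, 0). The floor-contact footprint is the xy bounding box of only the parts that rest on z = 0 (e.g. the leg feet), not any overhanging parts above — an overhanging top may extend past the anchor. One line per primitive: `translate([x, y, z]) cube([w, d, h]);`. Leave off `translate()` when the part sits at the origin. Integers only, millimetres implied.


translate([395, 413, 425]) cube([509, 420, 39]);
translate([395, 413, 0]) cube([37, 37, 425]);
translate([867, 413, 0]) cube([37, 37, 425]);
translate([395, 796, 0]) cube([37, 37, 425]);
translate([867, 796, 0]) cube([37, 37, 425]);
translate([395, 799, 464]) cube([509, 34, 446]);


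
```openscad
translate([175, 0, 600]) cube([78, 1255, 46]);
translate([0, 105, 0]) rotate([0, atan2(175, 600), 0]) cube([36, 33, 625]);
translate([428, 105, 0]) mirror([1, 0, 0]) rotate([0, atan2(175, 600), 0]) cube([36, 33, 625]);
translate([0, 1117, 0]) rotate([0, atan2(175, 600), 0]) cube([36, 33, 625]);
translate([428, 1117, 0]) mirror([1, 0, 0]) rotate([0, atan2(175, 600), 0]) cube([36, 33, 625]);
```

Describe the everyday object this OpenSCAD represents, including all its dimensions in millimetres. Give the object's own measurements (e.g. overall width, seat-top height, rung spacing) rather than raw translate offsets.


A sawhorse. A 78×1255×46 mm beam (x, y, z) sits on two A-frame leg pairs. Each pair is two raked legs of 36×33 mm section (33 mm along y) splaying symmetrically in x. Each leg rises 600 mm vertically over 175 mm of horizontal reach and is 625 mm long along its own axis. Every leg's outer bottom edge rests on the floor and its outer top edge meets a bottom edge of the beam — the left legs (tilting toward +x) meet the beam's −x bottom edge, the right legs (their mirror images, tilting toward −x) meet its +x bottom edge — so the leg tops tuck under the beam, the beam's underside is 600 mm above the floor, and the feet are 428 mm apart outside-to-outside with the beam centred between them. The two leg pairs are set in 105 mm from either end of the beam.


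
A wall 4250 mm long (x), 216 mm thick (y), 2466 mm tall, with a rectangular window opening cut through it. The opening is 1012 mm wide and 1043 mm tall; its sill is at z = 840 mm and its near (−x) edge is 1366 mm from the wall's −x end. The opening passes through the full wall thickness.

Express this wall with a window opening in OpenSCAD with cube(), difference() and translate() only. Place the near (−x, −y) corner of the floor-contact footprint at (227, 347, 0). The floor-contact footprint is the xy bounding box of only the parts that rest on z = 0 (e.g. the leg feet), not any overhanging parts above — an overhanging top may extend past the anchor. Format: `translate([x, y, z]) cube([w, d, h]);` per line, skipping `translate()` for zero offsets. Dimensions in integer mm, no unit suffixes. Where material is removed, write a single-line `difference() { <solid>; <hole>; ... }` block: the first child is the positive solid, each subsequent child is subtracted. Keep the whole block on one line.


difference() { translate([227, 347, 0]) cube([4250, 216, 2466]); translate([1593, 347, 840]) cube([1012, 216, 1043]); }


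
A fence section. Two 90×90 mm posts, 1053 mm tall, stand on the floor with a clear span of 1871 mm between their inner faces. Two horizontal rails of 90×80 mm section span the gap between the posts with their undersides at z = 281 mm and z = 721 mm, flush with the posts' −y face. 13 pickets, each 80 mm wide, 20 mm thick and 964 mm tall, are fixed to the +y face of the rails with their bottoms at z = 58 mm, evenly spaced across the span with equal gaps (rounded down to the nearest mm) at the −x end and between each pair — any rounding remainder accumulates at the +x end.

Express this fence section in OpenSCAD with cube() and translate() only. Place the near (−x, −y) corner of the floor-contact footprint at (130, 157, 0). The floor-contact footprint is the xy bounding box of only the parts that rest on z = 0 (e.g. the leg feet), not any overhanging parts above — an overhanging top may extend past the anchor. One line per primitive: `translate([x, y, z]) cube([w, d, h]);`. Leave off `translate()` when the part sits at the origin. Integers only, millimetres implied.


translate([130, 157, 0]) cube([90, 90, 1053]);
translate([2091, 157, 0]) cube([90, 90, 1053]);
translate([220, 157, 281]) cube([1871, 90, 80]);
translate([220, 157, 721]) cube([1871, 90, 80]);
translate([279, 247, 58]) cube([80, 20, 964]);
translate([418, 247, 58]) cube([80, 20, 964]);
translate([557, 247, 58]) cube([80, 20, 964]);
translate([696, 247, 58]) cube([80, 20, 964]);
translate([835, 247, 58]) cube([80, 20, 964]);
translate([974, 247, 58]) cube([80, 20, 964]);
translate([1113, 247, 58]) cube([80, 20, 964]);
translate([1252, 247, 58]) cube([80, 20, 964]);
translate([1391, 247, 58]) cube([80, 20, 964]);
translate([1530, 247, 58]) cube([80, 20, 964]);
translate([1669, 247, 58]) cube([80, 20, 964]);
translate([1808, 247, 58]) cube([80, 20, 964]);
translate([1947, 247, 58]) cube([80, 20, 964]);


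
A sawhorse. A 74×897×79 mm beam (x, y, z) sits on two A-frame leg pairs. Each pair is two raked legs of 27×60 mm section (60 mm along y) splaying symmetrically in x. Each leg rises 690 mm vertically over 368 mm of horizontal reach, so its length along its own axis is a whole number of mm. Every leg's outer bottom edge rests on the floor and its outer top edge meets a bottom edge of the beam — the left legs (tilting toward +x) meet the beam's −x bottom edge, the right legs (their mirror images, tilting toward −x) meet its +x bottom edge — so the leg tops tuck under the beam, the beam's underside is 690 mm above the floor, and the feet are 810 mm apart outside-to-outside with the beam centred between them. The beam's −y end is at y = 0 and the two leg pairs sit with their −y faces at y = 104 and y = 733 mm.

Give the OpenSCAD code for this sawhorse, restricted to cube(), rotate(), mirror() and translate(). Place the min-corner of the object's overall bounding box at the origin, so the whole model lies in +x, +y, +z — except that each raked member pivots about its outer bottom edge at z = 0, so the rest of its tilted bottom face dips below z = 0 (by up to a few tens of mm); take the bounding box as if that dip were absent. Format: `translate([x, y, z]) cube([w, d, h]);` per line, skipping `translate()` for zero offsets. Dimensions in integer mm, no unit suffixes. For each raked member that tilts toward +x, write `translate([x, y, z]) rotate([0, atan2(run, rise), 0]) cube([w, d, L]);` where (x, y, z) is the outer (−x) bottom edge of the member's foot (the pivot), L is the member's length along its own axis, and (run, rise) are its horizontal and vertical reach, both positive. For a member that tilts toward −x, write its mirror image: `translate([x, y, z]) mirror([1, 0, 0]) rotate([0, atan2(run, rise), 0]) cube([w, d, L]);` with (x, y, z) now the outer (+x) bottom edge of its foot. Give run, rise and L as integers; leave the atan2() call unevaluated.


// leg length = √(368² + 690²) = 782
// right-leg outer foot x = 2·368 + 74 = 810
// beam min-corner = (368, 0, 690)
translate([368, 0, 690]) cube([74, 897, 79]);
translate([0, 104, 0]) rotate([0, atan2(368, 690), 0]) cube([27, 60, 782]);
translate([810, 104, 0]) mirror([1, 0, 0]) rotate([0, atan2(368, 690), 0]) cube([27, 60, 782]);
translate([0, 733, 0]) rotate([0, atan2(368, 690), 0]) cube([27, 60, 782]);
translate([810, 733, 0]) mirror([1, 0, 0]) rotate([0, atan2(368, 690), 0]) cube([27, 60, 782]);


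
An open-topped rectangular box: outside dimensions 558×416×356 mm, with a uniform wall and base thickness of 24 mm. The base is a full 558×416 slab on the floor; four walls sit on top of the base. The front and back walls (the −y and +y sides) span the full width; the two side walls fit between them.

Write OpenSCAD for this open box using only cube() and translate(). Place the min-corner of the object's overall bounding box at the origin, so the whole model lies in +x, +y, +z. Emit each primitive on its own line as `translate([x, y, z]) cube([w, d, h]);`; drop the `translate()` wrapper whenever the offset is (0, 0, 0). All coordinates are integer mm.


cube([558, 416, 24]);
translate([0, 0, 24]) cube([558, 24, 332]);
translate([0, 392, 24]) cube([558, 24, 332]);
translate([0, 24, 24]) cube([24, 368, 332]);
translate([534, 24, 24]) cube([24, 368, 332]);


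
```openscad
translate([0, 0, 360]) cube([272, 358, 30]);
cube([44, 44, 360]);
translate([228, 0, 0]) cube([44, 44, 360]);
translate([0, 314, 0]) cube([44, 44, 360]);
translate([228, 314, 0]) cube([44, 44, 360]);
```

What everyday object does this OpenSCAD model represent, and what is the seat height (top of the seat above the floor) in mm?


A stool. The seat height is 390 mm.

A 272×358×30 slab at z = 360 on four corner posts — a stool. The seat top is 360 + 30 = 390 mm.


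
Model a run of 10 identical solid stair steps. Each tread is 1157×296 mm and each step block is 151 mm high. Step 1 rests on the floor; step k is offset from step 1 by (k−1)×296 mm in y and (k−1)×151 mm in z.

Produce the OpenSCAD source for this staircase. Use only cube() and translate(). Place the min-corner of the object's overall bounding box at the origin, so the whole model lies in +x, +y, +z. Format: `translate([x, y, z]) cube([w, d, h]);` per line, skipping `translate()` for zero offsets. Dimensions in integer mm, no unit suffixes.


cube([1157, 296, 151]);
translate([0, 296, 151]) cube([1157, 296, 151]);
translate([0, 592, 302]) cube([1157, 296, 151]);
translate([0, 888, 453]) cube([1157, 296, 151]);
translate([0, 1184, 604]) cube([1157, 296, 151]);
translate([0, 1480, 755]) cube([1157, 296, 151]);
translate([0, 1776, 906]) cube([1157, 296, 151]);
translate([0, 2072, 1057]) cube([1157, 296, 151]);
translate([0, 2368, 1208]) cube([1157, 296, 151]);
translate([0, 2664, 1359]) cube([1157, 296, 151]);


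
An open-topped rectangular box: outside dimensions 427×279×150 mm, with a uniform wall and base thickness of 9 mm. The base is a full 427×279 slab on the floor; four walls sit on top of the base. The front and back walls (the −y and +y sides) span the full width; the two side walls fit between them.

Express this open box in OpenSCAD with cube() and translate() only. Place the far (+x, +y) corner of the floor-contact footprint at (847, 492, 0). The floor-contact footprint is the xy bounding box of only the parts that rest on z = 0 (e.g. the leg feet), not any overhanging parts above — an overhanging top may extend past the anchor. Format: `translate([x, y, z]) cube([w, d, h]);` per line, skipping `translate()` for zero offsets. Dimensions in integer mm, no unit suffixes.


translate([420, 213, 0]) cube([427, 279, 9]);
translate([420, 213, 9]) cube([427, 9, 141]);
translate([420, 483, 9]) cube([427, 9, 141]);
translate([420, 222, 9]) cube([9, 261, 141]);
translate([838, 222, 9]) cube([9, 261, 141]);


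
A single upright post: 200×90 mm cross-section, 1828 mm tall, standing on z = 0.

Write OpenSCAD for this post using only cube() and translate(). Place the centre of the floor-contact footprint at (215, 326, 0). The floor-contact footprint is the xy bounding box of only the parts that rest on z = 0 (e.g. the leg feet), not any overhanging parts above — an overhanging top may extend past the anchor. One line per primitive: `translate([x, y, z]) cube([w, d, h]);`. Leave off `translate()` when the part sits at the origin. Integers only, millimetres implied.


translate([115, 281, 0]) cube([200, 90, 1828]);


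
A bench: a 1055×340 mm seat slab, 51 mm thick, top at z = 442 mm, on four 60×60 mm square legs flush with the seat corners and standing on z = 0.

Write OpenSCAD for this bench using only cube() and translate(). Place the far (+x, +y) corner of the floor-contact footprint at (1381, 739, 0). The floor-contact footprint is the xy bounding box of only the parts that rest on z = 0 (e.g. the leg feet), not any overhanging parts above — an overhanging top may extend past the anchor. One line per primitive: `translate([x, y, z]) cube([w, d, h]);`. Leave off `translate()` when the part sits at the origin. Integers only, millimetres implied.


translate([326, 399, 391]) cube([1055, 340, 51]);
translate([326, 399, 0]) cube([60, 60, 391]);
translate([326, 679, 0]) cube([60, 60, 391]);
translate([1321, 399, 0]) cube([60, 60, 391]);
translate([1321, 679, 0]) cube([60, 60, 391]);


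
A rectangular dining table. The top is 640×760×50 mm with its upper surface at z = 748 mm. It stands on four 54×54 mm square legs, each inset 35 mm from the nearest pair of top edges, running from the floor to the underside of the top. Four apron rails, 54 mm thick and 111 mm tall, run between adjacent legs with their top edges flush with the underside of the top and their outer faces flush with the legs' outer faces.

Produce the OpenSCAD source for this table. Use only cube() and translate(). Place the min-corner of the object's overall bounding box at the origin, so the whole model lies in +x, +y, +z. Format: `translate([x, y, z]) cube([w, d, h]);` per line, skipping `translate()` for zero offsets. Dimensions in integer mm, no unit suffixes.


translate([0, 0, 698]) cube([640, 760, 50]);
translate([35, 35, 0]) cube([54, 54, 698]);
translate([551, 35, 0]) cube([54, 54, 698]);
translate([35, 671, 0]) cube([54, 54, 698]);
translate([551, 671, 0]) cube([54, 54, 698]);
translate([89, 35, 587]) cube([462, 54, 111]);
translate([89, 671, 587]) cube([462, 54, 111]);
translate([35, 89, 587]) cube([54, 582, 111]);
translate([551, 89, 587]) cube([54, 582, 111]);


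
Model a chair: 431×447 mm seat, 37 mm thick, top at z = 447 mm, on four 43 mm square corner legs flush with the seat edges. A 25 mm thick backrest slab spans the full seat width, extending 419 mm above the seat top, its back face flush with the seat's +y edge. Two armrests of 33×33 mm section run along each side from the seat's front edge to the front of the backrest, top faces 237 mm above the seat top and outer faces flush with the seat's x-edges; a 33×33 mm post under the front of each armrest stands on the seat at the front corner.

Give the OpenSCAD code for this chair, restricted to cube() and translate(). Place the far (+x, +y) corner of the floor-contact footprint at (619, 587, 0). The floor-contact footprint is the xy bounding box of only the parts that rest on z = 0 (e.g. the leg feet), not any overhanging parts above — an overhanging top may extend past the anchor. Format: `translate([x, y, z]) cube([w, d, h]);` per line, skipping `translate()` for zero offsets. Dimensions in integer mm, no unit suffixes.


// leg_h = 447 - 37 = 410
// arm post h = 237 - 33 = 204
translate([188, 140, 410]) cube([431, 447, 37]);
translate([188, 140, 0]) cube([43, 43, 410]);
translate([576, 140, 0]) cube([43, 43, 410]);
translate([188, 544, 0]) cube([43, 43, 410]);
translate([576, 544, 0]) cube([43, 43, 410]);
translate([188, 562, 447]) cube([431, 25, 419]);
translate([188, 140, 651]) cube([33, 422, 33]);
translate([586, 140, 651]) cube([33, 422, 33]);
translate([188, 140, 447]) cube([33, 33, 204]);
translate([586, 140, 447]) cube([33, 33, 204]);


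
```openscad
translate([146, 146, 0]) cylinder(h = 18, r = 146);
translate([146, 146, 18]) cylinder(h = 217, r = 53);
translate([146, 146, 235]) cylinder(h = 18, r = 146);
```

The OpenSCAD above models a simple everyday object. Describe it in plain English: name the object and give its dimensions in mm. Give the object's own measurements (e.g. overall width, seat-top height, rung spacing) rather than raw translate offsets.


A spool: two coaxial disc flanges of radius 146 mm and thickness 18 mm, joined by a core cylinder of radius 53 mm and height 217 mm. The lower flange rests on z = 0 and the three cylinders share a vertical axis.


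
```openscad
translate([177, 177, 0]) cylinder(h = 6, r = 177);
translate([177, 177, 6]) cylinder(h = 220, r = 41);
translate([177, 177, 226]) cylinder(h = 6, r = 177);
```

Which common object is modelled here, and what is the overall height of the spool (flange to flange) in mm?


A spool. The overall height is 232 mm.

Three coaxial cylinders, large–small–large — a spool. Two 6 mm flanges and a 220 mm core give 6 + 220 + 6 = 232 mm.


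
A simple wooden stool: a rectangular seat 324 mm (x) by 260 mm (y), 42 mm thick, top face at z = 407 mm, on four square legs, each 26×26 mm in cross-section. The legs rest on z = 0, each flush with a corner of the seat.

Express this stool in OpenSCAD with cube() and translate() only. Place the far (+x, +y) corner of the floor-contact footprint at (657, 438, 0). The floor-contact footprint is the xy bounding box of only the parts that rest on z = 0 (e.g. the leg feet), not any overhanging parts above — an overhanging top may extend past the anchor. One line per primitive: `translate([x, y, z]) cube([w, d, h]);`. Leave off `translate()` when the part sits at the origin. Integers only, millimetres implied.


translate([333, 178, 365]) cube([324, 260, 42]);
translate([333, 178, 0]) cube([26, 26, 365]);
translate([631, 178, 0]) cube([26, 26, 365]);
translate([333, 412, 0]) cube([26, 26, 365]);
translate([631, 412, 0]) cube([26, 26, 365]);


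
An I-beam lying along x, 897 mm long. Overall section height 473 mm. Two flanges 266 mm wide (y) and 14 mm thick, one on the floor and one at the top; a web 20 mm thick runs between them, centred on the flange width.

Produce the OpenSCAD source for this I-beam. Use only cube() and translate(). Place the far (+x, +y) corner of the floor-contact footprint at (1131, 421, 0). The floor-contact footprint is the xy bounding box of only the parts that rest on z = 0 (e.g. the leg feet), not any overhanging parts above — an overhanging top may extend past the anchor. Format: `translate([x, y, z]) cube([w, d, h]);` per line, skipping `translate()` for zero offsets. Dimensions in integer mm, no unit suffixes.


translate([234, 155, 0]) cube([897, 266, 14]);
translate([234, 278, 14]) cube([897, 20, 445]);
translate([234, 155, 459]) cube([897, 266, 14]);


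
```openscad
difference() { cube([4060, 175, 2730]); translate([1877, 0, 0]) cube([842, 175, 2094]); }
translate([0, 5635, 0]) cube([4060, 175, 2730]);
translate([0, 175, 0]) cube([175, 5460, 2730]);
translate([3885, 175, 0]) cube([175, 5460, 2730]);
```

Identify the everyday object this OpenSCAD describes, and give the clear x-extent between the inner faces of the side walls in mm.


A single room. The interior width is 3710 mm.

Four walls enclosing a rectangle with a door in the front wall — a room. Outside width 4060 minus two 175 mm walls gives 3710 mm.


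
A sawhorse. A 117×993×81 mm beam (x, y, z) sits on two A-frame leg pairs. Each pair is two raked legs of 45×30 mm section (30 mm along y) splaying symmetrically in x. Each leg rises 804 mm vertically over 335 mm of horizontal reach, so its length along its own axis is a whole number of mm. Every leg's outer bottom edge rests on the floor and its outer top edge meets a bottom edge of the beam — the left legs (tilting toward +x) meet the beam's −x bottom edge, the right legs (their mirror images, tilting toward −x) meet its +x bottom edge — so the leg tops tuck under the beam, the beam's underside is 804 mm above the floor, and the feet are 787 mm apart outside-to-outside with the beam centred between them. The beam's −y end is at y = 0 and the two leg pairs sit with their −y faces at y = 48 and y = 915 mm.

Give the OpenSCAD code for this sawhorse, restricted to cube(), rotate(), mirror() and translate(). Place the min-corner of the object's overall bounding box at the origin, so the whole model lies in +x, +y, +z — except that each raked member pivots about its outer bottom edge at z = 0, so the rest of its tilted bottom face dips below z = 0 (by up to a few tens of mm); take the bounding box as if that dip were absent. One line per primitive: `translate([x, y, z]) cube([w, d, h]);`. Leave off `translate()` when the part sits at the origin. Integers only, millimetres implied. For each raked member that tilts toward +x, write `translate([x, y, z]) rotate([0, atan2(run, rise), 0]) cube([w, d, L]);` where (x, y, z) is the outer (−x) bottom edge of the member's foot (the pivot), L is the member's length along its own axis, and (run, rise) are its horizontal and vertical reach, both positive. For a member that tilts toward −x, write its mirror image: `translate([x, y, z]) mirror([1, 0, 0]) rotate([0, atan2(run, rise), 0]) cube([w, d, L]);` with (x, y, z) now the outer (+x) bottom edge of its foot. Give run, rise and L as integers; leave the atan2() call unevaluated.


// leg length = √(335² + 804²) = 871
// right-leg outer foot x = 2·335 + 117 = 787
// beam min-corner = (335, 0, 804)
translate([335, 0, 804]) cube([117, 993, 81]);
translate([0, 48, 0]) rotate([0, atan2(335, 804), 0]) cube([45, 30, 871]);
translate([787, 48, 0]) mirror([1, 0, 0]) rotate([0, atan2(335, 804), 0]) cube([45, 30, 871]);
translate([0, 915, 0]) rotate([0, atan2(335, 804), 0]) cube([45, 30, 871]);
translate([787, 915, 0]) mirror([1, 0, 0]) rotate([0, atan2(335, 804), 0]) cube([45, 30, 871]);


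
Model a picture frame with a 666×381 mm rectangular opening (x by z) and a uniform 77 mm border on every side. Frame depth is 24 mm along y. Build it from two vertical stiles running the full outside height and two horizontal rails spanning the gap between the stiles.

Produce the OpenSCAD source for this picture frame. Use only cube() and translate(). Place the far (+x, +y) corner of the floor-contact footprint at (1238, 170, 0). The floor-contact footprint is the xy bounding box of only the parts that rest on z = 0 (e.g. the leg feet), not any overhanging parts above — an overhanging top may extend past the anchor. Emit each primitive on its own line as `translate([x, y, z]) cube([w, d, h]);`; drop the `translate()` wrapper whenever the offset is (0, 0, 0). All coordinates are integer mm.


translate([418, 146, 0]) cube([77, 24, 535]);
translate([1161, 146, 0]) cube([77, 24, 535]);
translate([495, 146, 0]) cube([666, 24, 77]);
translate([495, 146, 458]) cube([666, 24, 77]);


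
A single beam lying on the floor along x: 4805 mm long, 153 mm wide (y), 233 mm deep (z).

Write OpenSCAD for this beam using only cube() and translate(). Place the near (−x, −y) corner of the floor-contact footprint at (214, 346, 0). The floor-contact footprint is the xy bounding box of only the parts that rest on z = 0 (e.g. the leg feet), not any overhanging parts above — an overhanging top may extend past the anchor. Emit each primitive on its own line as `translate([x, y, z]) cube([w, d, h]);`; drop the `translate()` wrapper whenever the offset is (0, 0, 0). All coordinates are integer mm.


translate([214, 346, 0]) cube([4805, 153, 233]);


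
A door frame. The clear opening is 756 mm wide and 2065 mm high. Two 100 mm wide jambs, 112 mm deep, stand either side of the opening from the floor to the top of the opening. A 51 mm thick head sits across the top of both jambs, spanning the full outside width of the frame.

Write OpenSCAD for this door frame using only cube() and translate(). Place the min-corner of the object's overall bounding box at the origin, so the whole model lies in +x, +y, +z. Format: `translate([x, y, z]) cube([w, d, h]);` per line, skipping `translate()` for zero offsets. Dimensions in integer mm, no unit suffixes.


cube([100, 112, 2065]);
translate([856, 0, 0]) cube([100, 112, 2065]);
translate([0, 0, 2065]) cube([956, 112, 51]);


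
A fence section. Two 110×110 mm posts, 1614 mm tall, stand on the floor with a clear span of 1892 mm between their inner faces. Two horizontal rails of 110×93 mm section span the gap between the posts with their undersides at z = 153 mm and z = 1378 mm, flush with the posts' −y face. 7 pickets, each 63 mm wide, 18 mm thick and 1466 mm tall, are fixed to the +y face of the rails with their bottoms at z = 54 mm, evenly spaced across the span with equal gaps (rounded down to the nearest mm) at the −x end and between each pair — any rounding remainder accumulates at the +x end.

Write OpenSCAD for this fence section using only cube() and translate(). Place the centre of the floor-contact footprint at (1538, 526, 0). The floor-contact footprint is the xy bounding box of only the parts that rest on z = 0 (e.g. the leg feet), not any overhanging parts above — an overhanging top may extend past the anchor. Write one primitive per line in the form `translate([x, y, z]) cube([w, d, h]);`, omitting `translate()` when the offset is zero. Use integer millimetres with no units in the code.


translate([482, 471, 0]) cube([110, 110, 1614]);
translate([2484, 471, 0]) cube([110, 110, 1614]);
translate([592, 471, 153]) cube([1892, 110, 93]);
translate([592, 471, 1378]) cube([1892, 110, 93]);
translate([773, 581, 54]) cube([63, 18, 1466]);
translate([1017, 581, 54]) cube([63, 18, 1466]);
translate([1261, 581, 54]) cube([63, 18, 1466]);
translate([1505, 581, 54]) cube([63, 18, 1466]);
translate([1749, 581, 54]) cube([63, 18, 1466]);
translate([1993, 581, 54]) cube([63, 18, 1466]);
translate([2237, 581, 54]) cube([63, 18, 1466]);


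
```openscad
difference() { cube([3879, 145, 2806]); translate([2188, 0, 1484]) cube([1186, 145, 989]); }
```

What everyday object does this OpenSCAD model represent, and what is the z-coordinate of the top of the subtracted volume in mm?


A wall with a window opening. The window head height is 2473 mm.

A wall with a rectangular opening subtracted — a window. Sill at z = 1484, opening 989 mm tall, so the head is at 1484 + 989 = 2473 mm.


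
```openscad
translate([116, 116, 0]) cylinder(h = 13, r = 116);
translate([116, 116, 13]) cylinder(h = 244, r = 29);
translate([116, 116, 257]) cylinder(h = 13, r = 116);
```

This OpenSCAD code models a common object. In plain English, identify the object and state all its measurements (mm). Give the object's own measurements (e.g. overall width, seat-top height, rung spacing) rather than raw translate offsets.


A spool: two coaxial disc flanges of radius 116 mm and thickness 13 mm, joined by a core cylinder of radius 29 mm and height 244 mm. The lower flange rests on z = 0 and the three cylinders share a vertical axis.


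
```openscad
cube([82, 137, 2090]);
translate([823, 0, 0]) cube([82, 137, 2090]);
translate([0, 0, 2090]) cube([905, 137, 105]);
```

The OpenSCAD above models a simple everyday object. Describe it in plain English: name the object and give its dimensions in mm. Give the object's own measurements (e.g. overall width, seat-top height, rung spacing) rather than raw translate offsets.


A door frame. The clear opening is 741 mm wide and 2090 mm high. Two 82 mm wide jambs, 137 mm deep, stand either side of the opening from the floor to the top of the opening. A 105 mm thick head sits across the top of both jambs, spanning the full outside width of the frame.


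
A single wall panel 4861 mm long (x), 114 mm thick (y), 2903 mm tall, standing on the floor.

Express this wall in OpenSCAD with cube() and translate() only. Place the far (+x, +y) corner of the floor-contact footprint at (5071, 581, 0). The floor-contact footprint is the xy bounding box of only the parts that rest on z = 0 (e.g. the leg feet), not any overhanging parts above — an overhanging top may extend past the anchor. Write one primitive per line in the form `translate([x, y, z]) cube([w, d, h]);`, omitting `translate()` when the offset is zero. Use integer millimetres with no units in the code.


translate([210, 467, 0]) cube([4861, 114, 2903]);


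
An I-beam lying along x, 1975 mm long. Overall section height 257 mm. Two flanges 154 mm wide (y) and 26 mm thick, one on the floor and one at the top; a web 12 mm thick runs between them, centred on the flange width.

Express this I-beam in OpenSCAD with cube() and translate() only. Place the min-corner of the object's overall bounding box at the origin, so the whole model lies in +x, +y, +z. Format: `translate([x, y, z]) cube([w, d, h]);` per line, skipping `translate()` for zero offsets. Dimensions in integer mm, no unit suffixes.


cube([1975, 154, 26]);
translate([0, 71, 26]) cube([1975, 12, 205]);
translate([0, 0, 231]) cube([1975, 154, 26]);


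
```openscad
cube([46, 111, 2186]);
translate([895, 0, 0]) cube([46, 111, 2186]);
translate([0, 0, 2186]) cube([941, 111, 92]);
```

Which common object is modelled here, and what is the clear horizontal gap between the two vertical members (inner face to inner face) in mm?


A door frame. The clear opening width is 849 mm.

Two 2186 mm tall posts with a header on top — a door frame. The left jamb is 46 mm wide at x = 0; the right jamb starts at x = 895. The clear opening is 895 − 46 = 849 mm.


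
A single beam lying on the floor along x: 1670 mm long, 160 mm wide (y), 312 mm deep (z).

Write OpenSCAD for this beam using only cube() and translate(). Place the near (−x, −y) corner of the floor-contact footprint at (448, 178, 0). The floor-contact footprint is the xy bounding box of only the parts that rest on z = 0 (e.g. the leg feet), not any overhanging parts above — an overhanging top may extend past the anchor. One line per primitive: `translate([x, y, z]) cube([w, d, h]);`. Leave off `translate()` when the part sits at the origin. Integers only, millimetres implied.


translate([448, 178, 0]) cube([1670, 160, 312]);


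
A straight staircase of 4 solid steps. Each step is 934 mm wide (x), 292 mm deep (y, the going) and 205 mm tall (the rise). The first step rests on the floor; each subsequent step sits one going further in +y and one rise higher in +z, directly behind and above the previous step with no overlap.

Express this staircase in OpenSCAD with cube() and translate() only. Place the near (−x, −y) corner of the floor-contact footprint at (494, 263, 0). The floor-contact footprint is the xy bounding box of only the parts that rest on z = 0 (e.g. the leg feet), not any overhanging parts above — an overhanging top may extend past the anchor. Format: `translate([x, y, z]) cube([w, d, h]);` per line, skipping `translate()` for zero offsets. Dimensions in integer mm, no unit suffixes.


translate([494, 263, 0]) cube([934, 292, 205]);
translate([494, 555, 205]) cube([934, 292, 205]);
translate([494, 847, 410]) cube([934, 292, 205]);
translate([494, 1139, 615]) cube([934, 292, 205]);


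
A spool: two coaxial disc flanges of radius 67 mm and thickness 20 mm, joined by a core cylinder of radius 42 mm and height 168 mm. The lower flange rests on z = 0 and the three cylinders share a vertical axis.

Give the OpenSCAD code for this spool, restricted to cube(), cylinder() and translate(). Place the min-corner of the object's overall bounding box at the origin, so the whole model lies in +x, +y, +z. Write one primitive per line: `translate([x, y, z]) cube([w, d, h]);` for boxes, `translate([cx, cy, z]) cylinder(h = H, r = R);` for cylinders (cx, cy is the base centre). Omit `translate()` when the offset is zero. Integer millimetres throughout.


translate([67, 67, 0]) cylinder(h = 20, r = 67);
translate([67, 67, 20]) cylinder(h = 168, r = 42);
translate([67, 67, 188]) cylinder(h = 20, r = 67);


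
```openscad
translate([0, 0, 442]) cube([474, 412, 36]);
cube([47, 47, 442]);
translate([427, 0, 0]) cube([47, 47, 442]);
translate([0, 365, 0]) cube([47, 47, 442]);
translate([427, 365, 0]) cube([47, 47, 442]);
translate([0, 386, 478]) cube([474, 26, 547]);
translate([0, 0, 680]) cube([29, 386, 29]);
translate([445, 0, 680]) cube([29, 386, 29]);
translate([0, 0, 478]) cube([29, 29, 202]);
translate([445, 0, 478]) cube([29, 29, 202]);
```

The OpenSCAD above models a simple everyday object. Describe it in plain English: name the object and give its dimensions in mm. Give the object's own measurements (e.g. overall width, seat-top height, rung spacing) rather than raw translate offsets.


A chair. The seat is a 474×412×36 mm slab with its top at z = 478 mm, on four 47×47 mm corner legs (flush with the seat edges, standing on z = 0). A flat backrest 26 mm thick, 547 mm tall, spans the full seat width and rises from the seat top along its +y edge, rear face flush with the rear of the seat. Two armrests of 29×29 mm section run along each side from the seat's front edge to the front of the backrest, top faces 231 mm above the seat top and outer faces flush with the seat's x-edges; a 29×29 mm post under the front of each armrest stands on the seat at the front corner.


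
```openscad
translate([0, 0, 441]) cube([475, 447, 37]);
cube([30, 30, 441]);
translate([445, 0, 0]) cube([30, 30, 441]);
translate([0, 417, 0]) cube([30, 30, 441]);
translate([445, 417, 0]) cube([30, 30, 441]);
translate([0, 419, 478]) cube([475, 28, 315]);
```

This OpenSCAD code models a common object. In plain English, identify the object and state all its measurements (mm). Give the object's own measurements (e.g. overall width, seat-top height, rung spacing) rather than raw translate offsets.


A chair. The seat is a 475×447×37 mm slab with its top at z = 478 mm, on four 30×30 mm corner legs (flush with the seat edges, standing on z = 0). A flat backrest 28 mm thick, 315 mm tall, spans the full seat width and rises from the seat top along its +y edge, rear face flush with the rear of the seat.


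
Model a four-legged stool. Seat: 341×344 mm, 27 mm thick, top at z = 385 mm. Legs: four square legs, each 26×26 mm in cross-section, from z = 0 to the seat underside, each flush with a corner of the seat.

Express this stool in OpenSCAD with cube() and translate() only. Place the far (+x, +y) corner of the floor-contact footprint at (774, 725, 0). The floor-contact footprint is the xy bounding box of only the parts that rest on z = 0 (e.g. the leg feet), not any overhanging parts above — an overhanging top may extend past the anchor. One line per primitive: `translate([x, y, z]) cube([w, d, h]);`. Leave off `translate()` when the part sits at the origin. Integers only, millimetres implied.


translate([433, 381, 358]) cube([341, 344, 27]);
translate([433, 381, 0]) cube([26, 26, 358]);
translate([748, 381, 0]) cube([26, 26, 358]);
translate([433, 699, 0]) cube([26, 26, 358]);
translate([748, 699, 0]) cube([26, 26, 358]);


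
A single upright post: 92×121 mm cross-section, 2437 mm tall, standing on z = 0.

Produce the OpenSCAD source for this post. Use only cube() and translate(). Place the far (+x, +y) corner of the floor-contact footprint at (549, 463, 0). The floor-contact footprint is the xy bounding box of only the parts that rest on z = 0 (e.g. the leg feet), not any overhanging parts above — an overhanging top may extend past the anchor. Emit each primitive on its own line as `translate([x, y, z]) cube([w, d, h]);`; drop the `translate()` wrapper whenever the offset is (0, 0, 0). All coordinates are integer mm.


translate([457, 342, 0]) cube([92, 121, 2437]);


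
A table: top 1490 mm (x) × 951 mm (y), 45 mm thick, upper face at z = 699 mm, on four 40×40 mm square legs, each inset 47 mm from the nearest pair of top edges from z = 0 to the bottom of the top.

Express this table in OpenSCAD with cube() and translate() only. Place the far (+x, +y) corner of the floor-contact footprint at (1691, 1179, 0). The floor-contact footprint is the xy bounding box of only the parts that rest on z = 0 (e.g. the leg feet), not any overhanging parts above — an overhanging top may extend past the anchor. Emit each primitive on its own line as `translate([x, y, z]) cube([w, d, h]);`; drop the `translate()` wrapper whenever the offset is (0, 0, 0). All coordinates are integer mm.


translate([248, 275, 654]) cube([1490, 951, 45]);
translate([295, 322, 0]) cube([40, 40, 654]);
translate([1651, 322, 0]) cube([40, 40, 654]);
translate([295, 1139, 0]) cube([40, 40, 654]);
translate([1651, 1139, 0]) cube([40, 40, 654]);
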